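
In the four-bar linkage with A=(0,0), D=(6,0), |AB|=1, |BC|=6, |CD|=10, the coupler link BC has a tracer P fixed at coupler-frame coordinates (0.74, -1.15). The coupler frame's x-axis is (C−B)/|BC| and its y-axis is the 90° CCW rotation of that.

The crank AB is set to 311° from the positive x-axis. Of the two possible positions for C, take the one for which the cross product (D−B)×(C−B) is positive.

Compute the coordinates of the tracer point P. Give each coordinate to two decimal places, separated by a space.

1.05 0.56

A=(0,0), D=(6.00,0)
B = A + 1.00·(cos311°, sin311°) = (0.6561, -0.7547)
|BD| = 5.3970
circle(B,6.00) ∩ circle(D,10.00): a=-3.2308, h=5.0559
  candidates: C₊=(-3.2500,3.7997) cross=27.287; C₋=(-1.8359,-6.2127) cross=-27.287
  mode + wants cross > 0 → take C=(-3.2500,3.7997) (cross=27.287)
ex = (C−B)/|BC| = (-0.6510,0.7591); ey = (-0.7591,-0.6510)
P = B + 0.74·ex + -1.15·ey = (1.0472,0.5557)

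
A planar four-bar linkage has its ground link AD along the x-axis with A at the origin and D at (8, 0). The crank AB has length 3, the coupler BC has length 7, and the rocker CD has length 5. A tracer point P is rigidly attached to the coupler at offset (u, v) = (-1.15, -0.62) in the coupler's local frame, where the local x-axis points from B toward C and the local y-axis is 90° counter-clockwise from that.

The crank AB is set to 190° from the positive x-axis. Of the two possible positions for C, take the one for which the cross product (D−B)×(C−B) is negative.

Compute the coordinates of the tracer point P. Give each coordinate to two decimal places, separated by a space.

A=(0,0), D=(8.00,0)
B = A + 3.00·(cos190°, sin190°) = (-2.9544, -0.5209)
|BD| = 10.9668
circle(B,7.00) ∩ circle(D,5.00): a=6.5776, h=2.3948
  candidates: C₊=(3.5020,2.1836) cross=26.263; C₋=(3.7295,-2.6006) cross=-26.263
  mode - wants cross < 0 → take C=(3.7295,-2.6006) (cross=-26.263)
ex = (C−B)/|BC| = (0.9548,-0.2971); ey = (0.2971,0.9548)
P = B + -1.15·ex + -0.62·ey = (-4.2367,-0.7713)

-4.24 -0.77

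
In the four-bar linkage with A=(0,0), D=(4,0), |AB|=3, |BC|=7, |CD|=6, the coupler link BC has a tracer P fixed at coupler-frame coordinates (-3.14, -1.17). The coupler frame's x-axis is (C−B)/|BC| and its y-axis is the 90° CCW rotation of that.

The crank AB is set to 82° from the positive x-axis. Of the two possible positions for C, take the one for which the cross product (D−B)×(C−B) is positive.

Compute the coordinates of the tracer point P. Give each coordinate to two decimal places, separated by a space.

A=(0,0), D=(4.00,0)
B = A + 3.00·(cos82°, sin82°) = (0.4175, 2.9708)
|BD| = 4.6540
circle(B,7.00) ∩ circle(D,6.00): a=3.7237, h=5.9274
  candidates: C₊=(7.0675,5.1566) cross=27.586; C₋=(-0.4998,-3.9688) cross=-27.586
  mode + wants cross > 0 → take C=(7.0675,5.1566) (cross=27.586)
ex = (C−B)/|BC| = (0.9500,0.3123); ey = (-0.3123,0.9500)
P = B + -3.14·ex + -1.17·ey = (-2.2001,0.8788)

-2.20 0.88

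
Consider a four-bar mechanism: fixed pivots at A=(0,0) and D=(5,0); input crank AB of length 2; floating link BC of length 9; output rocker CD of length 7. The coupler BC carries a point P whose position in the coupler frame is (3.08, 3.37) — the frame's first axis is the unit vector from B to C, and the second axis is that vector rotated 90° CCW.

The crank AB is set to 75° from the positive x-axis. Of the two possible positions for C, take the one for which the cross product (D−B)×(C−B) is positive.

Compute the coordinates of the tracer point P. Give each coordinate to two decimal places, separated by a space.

1.71 6.34

A=(0,0), D=(5.00,0)
B = A + 2.00·(cos75°, sin75°) = (0.5176, 1.9319)
|BD| = 4.8809
circle(B,9.00) ∩ circle(D,7.00): a=5.7185, h=6.9497
  candidates: C₊=(8.5198,6.0507) cross=33.921; C₋=(3.0185,-6.7137) cross=-33.921
  mode + wants cross > 0 → take C=(8.5198,6.0507) (cross=33.921)
ex = (C−B)/|BC| = (0.8891,0.4576); ey = (-0.4576,0.8891)
P = B + 3.08·ex + 3.37·ey = (1.7139,6.3378)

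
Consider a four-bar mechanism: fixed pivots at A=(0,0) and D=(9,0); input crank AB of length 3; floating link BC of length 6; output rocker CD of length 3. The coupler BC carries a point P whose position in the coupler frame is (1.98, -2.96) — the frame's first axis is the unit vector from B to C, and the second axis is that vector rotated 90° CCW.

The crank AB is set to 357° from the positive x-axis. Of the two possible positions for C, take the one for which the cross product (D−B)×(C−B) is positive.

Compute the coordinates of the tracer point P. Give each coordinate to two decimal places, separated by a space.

6.20 -1.71

A=(0,0), D=(9.00,0)
B = A + 3.00·(cos357°, sin357°) = (2.9959, -0.1570)
|BD| = 6.0062
circle(B,6.00) ∩ circle(D,3.00): a=5.2508, h=2.9033
  candidates: C₊=(8.1690,2.8826) cross=17.438; C₋=(8.3208,-2.9221) cross=-17.438
  mode + wants cross > 0 → take C=(8.1690,2.8826) (cross=17.438)
ex = (C−B)/|BC| = (0.8622,0.5066); ey = (-0.5066,0.8622)
P = B + 1.98·ex + -2.96·ey = (6.2025,-1.7060)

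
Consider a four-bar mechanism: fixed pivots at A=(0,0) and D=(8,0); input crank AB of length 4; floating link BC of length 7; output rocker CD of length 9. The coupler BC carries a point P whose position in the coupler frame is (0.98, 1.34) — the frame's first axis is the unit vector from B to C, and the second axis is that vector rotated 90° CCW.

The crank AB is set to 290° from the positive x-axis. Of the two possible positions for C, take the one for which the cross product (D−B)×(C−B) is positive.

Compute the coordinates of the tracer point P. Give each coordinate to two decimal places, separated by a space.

-0.18 -3.17

A=(0,0), D=(8.00,0)
B = A + 4.00·(cos290°, sin290°) = (1.3681, -3.7588)
|BD| = 7.6230
circle(B,7.00) ∩ circle(D,9.00): a=1.7126, h=6.7873
  candidates: C₊=(-0.4886,2.9905) cross=51.740; C₋=(6.2047,-8.8191) cross=-51.740
  mode + wants cross > 0 → take C=(-0.4886,2.9905) (cross=51.740)
ex = (C−B)/|BC| = (-0.2652,0.9642); ey = (-0.9642,-0.2652)
P = B + 0.98·ex + 1.34·ey = (-0.1839,-3.1693)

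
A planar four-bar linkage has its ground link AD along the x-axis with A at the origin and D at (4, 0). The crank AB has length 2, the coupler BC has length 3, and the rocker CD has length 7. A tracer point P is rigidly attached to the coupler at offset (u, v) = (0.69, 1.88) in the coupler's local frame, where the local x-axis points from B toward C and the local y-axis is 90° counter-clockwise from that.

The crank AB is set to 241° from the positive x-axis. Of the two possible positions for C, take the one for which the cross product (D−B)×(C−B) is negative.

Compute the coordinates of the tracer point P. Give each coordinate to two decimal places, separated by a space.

0.87 -2.55

A=(0,0), D=(4.00,0)
B = A + 2.00·(cos241°, sin241°) = (-0.9696, -1.7492)
|BD| = 5.2685
circle(B,3.00) ∩ circle(D,7.00): a=-1.1619, h=2.7659
  candidates: C₊=(-2.9839,0.4739) cross=14.572; C₋=(-1.1473,-4.7440) cross=-14.572
  mode - wants cross < 0 → take C=(-1.1473,-4.7440) (cross=-14.572)
ex = (C−B)/|BC| = (-0.0592,-0.9982); ey = (0.9982,-0.0592)
P = B + 0.69·ex + 1.88·ey = (0.8662,-2.5494)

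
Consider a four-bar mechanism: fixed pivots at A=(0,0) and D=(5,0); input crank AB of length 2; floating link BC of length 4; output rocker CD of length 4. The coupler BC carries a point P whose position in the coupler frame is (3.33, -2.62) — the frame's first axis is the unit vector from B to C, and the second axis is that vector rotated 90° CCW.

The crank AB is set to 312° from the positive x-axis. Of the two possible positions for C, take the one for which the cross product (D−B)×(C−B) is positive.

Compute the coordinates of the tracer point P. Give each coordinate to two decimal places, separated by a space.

A=(0,0), D=(5.00,0)
B = A + 2.00·(cos312°, sin312°) = (1.3383, -1.4863)
|BD| = 3.9519
circle(B,4.00) ∩ circle(D,4.00): a=1.9759, h=3.4779
  candidates: C₊=(1.8611,2.4794) cross=13.744; C₋=(4.4771,-3.9657) cross=-13.744
  mode + wants cross > 0 → take C=(1.8611,2.4794) (cross=13.744)
ex = (C−B)/|BC| = (0.1307,0.9914); ey = (-0.9914,0.1307)
P = B + 3.33·ex + -2.62·ey = (4.3711,1.4727)

4.37 1.47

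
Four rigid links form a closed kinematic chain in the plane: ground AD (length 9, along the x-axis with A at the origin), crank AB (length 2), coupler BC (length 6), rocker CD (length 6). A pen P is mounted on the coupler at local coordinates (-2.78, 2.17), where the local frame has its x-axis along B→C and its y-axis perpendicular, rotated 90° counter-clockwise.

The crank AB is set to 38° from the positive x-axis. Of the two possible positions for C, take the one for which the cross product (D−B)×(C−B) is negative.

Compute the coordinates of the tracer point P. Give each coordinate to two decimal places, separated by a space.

2.10 4.72

A=(0,0), D=(9.00,0)
B = A + 2.00·(cos38°, sin38°) = (1.5760, 1.2313)
|BD| = 7.5254
circle(B,6.00) ∩ circle(D,6.00): a=3.7627, h=4.6736
  candidates: C₊=(6.0527,5.2262) cross=35.170; C₋=(4.5233,-3.9949) cross=-35.170
  mode - wants cross < 0 → take C=(4.5233,-3.9949) (cross=-35.170)
ex = (C−B)/|BC| = (0.4912,-0.8710); ey = (0.8710,0.4912)
P = B + -2.78·ex + 2.17·ey = (2.1006,4.7187)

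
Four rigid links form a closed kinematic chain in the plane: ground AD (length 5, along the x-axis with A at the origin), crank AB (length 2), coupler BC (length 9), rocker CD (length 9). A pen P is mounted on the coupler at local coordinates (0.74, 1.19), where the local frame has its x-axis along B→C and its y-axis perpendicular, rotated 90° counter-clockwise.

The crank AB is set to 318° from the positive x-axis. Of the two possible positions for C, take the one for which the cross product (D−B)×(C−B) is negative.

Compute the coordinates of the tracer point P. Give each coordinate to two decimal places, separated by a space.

2.89 -1.31

A=(0,0), D=(5.00,0)
B = A + 2.00·(cos318°, sin318°) = (1.4863, -1.3383)
|BD| = 3.7599
circle(B,9.00) ∩ circle(D,9.00): a=1.8800, h=8.8015
  candidates: C₊=(0.1105,7.5560) cross=33.093; C₋=(6.3758,-8.8942) cross=-33.093
  mode - wants cross < 0 → take C=(6.3758,-8.8942) (cross=-33.093)
ex = (C−B)/|BC| = (0.5433,-0.8396); ey = (0.8396,0.5433)
P = B + 0.74·ex + 1.19·ey = (2.8874,-1.3130)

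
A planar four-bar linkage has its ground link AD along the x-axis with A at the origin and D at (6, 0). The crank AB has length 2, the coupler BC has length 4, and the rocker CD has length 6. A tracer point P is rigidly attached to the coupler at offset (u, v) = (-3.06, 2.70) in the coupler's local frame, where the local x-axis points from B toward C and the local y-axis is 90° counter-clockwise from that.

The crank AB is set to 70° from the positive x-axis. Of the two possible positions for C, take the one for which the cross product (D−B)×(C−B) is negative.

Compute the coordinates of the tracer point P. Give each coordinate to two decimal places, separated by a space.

3.61 4.73

A=(0,0), D=(6.00,0)
B = A + 2.00·(cos70°, sin70°) = (0.6840, 1.8794)
|BD| = 5.6384
circle(B,4.00) ∩ circle(D,6.00): a=1.0456, h=3.8609
  candidates: C₊=(2.9568,5.1710) cross=21.769; C₋=(0.3830,-2.1093) cross=-21.769
  mode - wants cross < 0 → take C=(0.3830,-2.1093) (cross=-21.769)
ex = (C−B)/|BC| = (-0.0753,-0.9972); ey = (0.9972,-0.0753)
P = B + -3.06·ex + 2.70·ey = (3.6067,4.7275)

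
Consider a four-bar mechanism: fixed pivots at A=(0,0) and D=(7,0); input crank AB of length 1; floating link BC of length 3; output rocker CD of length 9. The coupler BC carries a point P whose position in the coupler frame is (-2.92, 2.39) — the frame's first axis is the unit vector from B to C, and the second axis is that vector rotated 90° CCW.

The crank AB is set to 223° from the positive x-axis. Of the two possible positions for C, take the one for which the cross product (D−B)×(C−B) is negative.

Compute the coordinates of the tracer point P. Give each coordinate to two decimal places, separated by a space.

2.11 1.80

A=(0,0), D=(7.00,0)
B = A + 1.00·(cos223°, sin223°) = (-0.7314, -0.6820)
|BD| = 7.7614
circle(B,3.00) ∩ circle(D,9.00): a=-0.7577, h=2.9027
  candidates: C₊=(-1.7412,2.1429) cross=22.529; C₋=(-1.2310,-3.6401) cross=-22.529
  mode - wants cross < 0 → take C=(-1.2310,-3.6401) (cross=-22.529)
ex = (C−B)/|BC| = (-0.1666,-0.9860); ey = (0.9860,-0.1666)
P = B + -2.92·ex + 2.39·ey = (2.1116,1.7991)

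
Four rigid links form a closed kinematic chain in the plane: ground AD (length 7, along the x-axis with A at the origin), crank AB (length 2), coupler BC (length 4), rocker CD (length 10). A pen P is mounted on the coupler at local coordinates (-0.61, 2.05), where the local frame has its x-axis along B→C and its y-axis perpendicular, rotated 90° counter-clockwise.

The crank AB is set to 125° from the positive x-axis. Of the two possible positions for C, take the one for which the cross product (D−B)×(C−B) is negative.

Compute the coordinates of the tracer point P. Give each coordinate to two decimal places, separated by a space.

0.97 1.35

A=(0,0), D=(7.00,0)
B = A + 2.00·(cos125°, sin125°) = (-1.1472, 1.6383)
|BD| = 8.3102
circle(B,4.00) ∩ circle(D,10.00): a=-0.8989, h=3.8977
  candidates: C₊=(-1.2600,5.6367) cross=32.391; C₋=(-2.7968,-2.0057) cross=-32.391
  mode - wants cross < 0 → take C=(-2.7968,-2.0057) (cross=-32.391)
ex = (C−B)/|BC| = (-0.4124,-0.9110); ey = (0.9110,-0.4124)
P = B + -0.61·ex + 2.05·ey = (0.9720,1.3486)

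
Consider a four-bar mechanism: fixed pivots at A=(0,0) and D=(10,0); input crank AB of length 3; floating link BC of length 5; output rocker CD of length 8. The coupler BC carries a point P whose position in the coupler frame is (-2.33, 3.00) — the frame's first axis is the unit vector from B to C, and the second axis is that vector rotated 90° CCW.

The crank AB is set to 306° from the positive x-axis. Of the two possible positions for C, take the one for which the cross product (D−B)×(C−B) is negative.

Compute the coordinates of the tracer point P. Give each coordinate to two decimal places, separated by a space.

2.55 1.29

A=(0,0), D=(10.00,0)
B = A + 3.00·(cos306°, sin306°) = (1.7634, -2.4271)
|BD| = 8.5868
circle(B,5.00) ∩ circle(D,8.00): a=2.0225, h=4.5727
  candidates: C₊=(2.4109,2.5308) cross=39.265; C₋=(4.9958,-6.2417) cross=-39.265
  mode - wants cross < 0 → take C=(4.9958,-6.2417) (cross=-39.265)
ex = (C−B)/|BC| = (0.6465,-0.7629); ey = (0.7629,0.6465)
P = B + -2.33·ex + 3.00·ey = (2.5458,1.2900)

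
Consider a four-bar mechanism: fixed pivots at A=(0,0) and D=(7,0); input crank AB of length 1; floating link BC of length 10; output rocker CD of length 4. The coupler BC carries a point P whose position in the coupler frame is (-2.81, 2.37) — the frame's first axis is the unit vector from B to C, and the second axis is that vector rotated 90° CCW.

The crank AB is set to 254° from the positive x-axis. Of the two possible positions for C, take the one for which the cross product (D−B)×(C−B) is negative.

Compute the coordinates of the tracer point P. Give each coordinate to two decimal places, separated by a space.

A=(0,0), D=(7.00,0)
B = A + 1.00·(cos254°, sin254°) = (-0.2756, -0.9613)
|BD| = 7.3389
circle(B,10.00) ∩ circle(D,4.00): a=9.3924, h=3.4326
  candidates: C₊=(8.5862,3.6720) cross=25.192; C₋=(9.4854,-3.1341) cross=-25.192
  mode - wants cross < 0 → take C=(9.4854,-3.1341) (cross=-25.192)
ex = (C−B)/|BC| = (0.9761,-0.2173); ey = (0.2173,0.9761)
P = B + -2.81·ex + 2.37·ey = (-2.5035,1.9627)

-2.50 1.96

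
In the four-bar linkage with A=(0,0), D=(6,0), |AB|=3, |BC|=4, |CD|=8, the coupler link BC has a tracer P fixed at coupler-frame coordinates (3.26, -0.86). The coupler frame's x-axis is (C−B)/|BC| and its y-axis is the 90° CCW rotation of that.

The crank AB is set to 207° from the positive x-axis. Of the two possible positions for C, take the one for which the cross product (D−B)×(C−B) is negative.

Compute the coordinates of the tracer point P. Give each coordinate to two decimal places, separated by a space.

A=(0,0), D=(6.00,0)
B = A + 3.00·(cos207°, sin207°) = (-2.6730, -1.3620)
|BD| = 8.7793
circle(B,4.00) ∩ circle(D,8.00): a=1.6560, h=3.6411
  candidates: C₊=(-1.6020,2.4920) cross=31.967; C₋=(-0.4723,-4.7021) cross=-31.967
  mode - wants cross < 0 → take C=(-0.4723,-4.7021) (cross=-31.967)
ex = (C−B)/|BC| = (0.5502,-0.8350); ey = (0.8350,0.5502)
P = B + 3.26·ex + -0.86·ey = (-1.5975,-4.5574)

-1.60 -4.56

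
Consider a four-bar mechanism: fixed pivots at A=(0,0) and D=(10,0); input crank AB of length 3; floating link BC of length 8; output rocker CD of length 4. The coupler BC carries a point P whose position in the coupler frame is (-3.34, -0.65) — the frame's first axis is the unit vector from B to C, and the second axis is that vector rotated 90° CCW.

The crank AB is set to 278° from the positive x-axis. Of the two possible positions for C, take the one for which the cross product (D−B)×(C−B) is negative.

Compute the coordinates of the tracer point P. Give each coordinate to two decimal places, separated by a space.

A=(0,0), D=(10.00,0)
B = A + 3.00·(cos278°, sin278°) = (0.4175, -2.9708)
|BD| = 10.0324
circle(B,8.00) ∩ circle(D,4.00): a=7.4085, h=3.0191
  candidates: C₊=(6.5997,2.1067) cross=30.289; C₋=(8.3877,-3.6607) cross=-30.289
  mode - wants cross < 0 → take C=(8.3877,-3.6607) (cross=-30.289)
ex = (C−B)/|BC| = (0.9963,-0.0862); ey = (0.0862,0.9963)
P = B + -3.34·ex + -0.65·ey = (-2.9661,-3.3304)

-2.97 -3.33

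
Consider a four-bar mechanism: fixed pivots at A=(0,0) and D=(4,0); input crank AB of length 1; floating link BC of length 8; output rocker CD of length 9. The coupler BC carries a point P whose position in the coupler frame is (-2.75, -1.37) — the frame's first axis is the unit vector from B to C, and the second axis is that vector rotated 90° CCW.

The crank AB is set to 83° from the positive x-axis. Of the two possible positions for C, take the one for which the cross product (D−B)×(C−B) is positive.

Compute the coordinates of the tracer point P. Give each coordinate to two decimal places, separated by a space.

0.81 -2.00

A=(0,0), D=(4.00,0)
B = A + 1.00·(cos83°, sin83°) = (0.1219, 0.9925)
|BD| = 4.0031
circle(B,8.00) ∩ circle(D,9.00): a=-0.1218, h=7.9991
  candidates: C₊=(1.9872,8.7720) cross=32.021; C₋=(-1.9794,-6.7266) cross=-32.021
  mode + wants cross > 0 → take C=(1.9872,8.7720) (cross=32.021)
ex = (C−B)/|BC| = (0.2332,0.9724); ey = (-0.9724,0.2332)
P = B + -2.75·ex + -1.37·ey = (0.8129,-2.0011)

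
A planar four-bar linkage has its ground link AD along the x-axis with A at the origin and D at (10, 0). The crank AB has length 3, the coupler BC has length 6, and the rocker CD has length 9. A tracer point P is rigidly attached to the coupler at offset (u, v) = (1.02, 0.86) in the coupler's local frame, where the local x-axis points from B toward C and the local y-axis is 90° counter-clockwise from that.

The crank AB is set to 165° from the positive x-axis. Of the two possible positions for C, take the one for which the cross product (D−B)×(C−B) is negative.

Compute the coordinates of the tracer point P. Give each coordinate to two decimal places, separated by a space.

A=(0,0), D=(10.00,0)
B = A + 3.00·(cos165°, sin165°) = (-2.8978, 0.7765)
|BD| = 12.9211
circle(B,6.00) ∩ circle(D,9.00): a=4.7192, h=3.7052
  candidates: C₊=(2.0356,4.1914) cross=47.876; C₋=(1.5903,-3.2057) cross=-47.876
  mode - wants cross < 0 → take C=(1.5903,-3.2057) (cross=-47.876)
ex = (C−B)/|BC| = (0.7480,-0.6637); ey = (0.6637,0.7480)
P = B + 1.02·ex + 0.86·ey = (-1.5640,0.7428)

-1.56 0.74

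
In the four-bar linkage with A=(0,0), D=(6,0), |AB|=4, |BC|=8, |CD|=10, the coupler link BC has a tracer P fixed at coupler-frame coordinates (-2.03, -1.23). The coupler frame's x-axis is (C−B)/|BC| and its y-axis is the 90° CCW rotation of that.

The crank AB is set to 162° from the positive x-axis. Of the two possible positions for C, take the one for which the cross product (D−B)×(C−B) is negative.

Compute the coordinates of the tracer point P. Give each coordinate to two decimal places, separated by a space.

A=(0,0), D=(6.00,0)
B = A + 4.00·(cos162°, sin162°) = (-3.8042, 1.2361)
|BD| = 9.8818
circle(B,8.00) ∩ circle(D,10.00): a=3.1194, h=7.3668
  candidates: C₊=(0.2121,8.1548) cross=72.797; C₋=(-1.6308,-6.4630) cross=-72.797
  mode - wants cross < 0 → take C=(-1.6308,-6.4630) (cross=-72.797)
ex = (C−B)/|BC| = (0.2717,-0.9624); ey = (0.9624,0.2717)
P = B + -2.03·ex + -1.23·ey = (-5.5395,2.8556)

-5.54 2.86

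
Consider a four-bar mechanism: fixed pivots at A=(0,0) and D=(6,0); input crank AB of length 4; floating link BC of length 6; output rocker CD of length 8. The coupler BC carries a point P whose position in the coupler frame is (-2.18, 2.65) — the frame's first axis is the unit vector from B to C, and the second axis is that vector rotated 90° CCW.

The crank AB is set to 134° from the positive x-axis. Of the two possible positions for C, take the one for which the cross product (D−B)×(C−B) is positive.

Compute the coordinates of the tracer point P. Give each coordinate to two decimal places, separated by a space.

A=(0,0), D=(6.00,0)
B = A + 4.00·(cos134°, sin134°) = (-2.7786, 2.8774)
|BD| = 9.2382
circle(B,6.00) ∩ circle(D,8.00): a=3.1036, h=5.1349
  candidates: C₊=(1.7700,6.7902) cross=47.437; C₋=(-1.4287,-2.9688) cross=-47.437
  mode + wants cross > 0 → take C=(1.7700,6.7902) (cross=47.437)
ex = (C−B)/|BC| = (0.7581,0.6521); ey = (-0.6521,0.7581)
P = B + -2.18·ex + 2.65·ey = (-6.1595,3.4647)

-6.16 3.46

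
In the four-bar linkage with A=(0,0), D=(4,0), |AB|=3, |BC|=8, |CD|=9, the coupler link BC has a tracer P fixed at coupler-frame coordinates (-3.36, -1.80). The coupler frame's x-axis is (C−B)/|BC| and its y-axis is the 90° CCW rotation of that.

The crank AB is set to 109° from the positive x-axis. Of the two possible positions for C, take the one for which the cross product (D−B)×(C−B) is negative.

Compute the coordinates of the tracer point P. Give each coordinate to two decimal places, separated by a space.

-1.54 6.61

A=(0,0), D=(4.00,0)
B = A + 3.00·(cos109°, sin109°) = (-0.9767, 2.8366)
|BD| = 5.7283
circle(B,8.00) ∩ circle(D,9.00): a=1.3803, h=7.8800
  candidates: C₊=(4.1245,8.9991) cross=45.139; C₋=(-3.6796,-4.6930) cross=-45.139
  mode - wants cross < 0 → take C=(-3.6796,-4.6930) (cross=-45.139)
ex = (C−B)/|BC| = (-0.3379,-0.9412); ey = (0.9412,-0.3379)
P = B + -3.36·ex + -1.80·ey = (-1.5357,6.6071)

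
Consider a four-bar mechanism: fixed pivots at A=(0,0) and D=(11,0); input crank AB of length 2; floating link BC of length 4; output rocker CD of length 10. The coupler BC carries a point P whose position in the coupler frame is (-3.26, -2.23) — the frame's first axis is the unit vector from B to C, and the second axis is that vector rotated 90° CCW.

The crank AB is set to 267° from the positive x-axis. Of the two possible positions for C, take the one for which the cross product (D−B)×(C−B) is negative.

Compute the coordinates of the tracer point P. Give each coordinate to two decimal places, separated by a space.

A=(0,0), D=(11.00,0)
B = A + 2.00·(cos267°, sin267°) = (-0.1047, -1.9973)
|BD| = 11.2829
circle(B,4.00) ∩ circle(D,10.00): a=1.9190, h=3.5096
  candidates: C₊=(1.1627,1.7966) cross=39.599; C₋=(2.4053,-5.1118) cross=-39.599
  mode - wants cross < 0 → take C=(2.4053,-5.1118) (cross=-39.599)
ex = (C−B)/|BC| = (0.6275,-0.7786); ey = (0.7786,0.6275)
P = B + -3.26·ex + -2.23·ey = (-3.8866,-0.8582)

-3.89 -0.86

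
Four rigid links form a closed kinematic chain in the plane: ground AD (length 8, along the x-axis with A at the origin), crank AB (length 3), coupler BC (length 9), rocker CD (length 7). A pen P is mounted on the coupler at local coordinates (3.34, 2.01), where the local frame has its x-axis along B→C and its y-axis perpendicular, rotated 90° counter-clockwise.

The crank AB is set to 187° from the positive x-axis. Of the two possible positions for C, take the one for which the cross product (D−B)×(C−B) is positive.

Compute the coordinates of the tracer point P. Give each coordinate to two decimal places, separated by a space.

A=(0,0), D=(8.00,0)
B = A + 3.00·(cos187°, sin187°) = (-2.9776, -0.3656)
|BD| = 10.9837
circle(B,9.00) ∩ circle(D,7.00): a=6.9486, h=5.7199
  candidates: C₊=(3.7767,5.5824) cross=62.826; C₋=(4.1575,-5.8511) cross=-62.826
  mode + wants cross > 0 → take C=(3.7767,5.5824) (cross=62.826)
ex = (C−B)/|BC| = (0.7505,0.6609); ey = (-0.6609,0.7505)
P = B + 3.34·ex + 2.01·ey = (-1.7994,3.3502)

-1.80 3.35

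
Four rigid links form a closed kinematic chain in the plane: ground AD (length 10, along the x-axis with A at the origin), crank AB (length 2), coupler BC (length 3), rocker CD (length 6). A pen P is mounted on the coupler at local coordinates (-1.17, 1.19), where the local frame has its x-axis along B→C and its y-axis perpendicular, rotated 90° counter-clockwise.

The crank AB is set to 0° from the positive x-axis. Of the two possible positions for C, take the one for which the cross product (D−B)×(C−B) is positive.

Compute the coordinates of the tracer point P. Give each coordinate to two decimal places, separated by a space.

A=(0,0), D=(10.00,0)
B = A + 2.00·(cos0°, sin0°) = (2.0000, 0.0000)
|BD| = 8.0000
circle(B,3.00) ∩ circle(D,6.00): a=2.3125, h=1.9111
  candidates: C₊=(4.3125,1.9111) cross=15.289; C₋=(4.3125,-1.9111) cross=-15.289
  mode + wants cross > 0 → take C=(4.3125,1.9111) (cross=15.289)
ex = (C−B)/|BC| = (0.7708,0.6370); ey = (-0.6370,0.7708)
P = B + -1.17·ex + 1.19·ey = (0.3401,0.1720)

0.34 0.17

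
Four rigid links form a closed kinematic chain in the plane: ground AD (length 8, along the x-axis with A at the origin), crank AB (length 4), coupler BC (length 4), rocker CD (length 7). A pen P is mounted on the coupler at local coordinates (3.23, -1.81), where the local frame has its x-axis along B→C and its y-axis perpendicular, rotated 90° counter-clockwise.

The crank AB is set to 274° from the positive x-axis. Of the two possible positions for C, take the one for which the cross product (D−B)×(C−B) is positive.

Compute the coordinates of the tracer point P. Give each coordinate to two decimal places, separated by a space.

A=(0,0), D=(8.00,0)
B = A + 4.00·(cos274°, sin274°) = (0.2790, -3.9903)
|BD| = 8.6911
circle(B,4.00) ∩ circle(D,7.00): a=2.4471, h=3.1641
  candidates: C₊=(1.0002,-0.0558) cross=27.500; C₋=(3.9057,-5.6777) cross=-27.500
  mode + wants cross > 0 → take C=(1.0002,-0.0558) (cross=27.500)
ex = (C−B)/|BC| = (0.1803,0.9836); ey = (-0.9836,0.1803)
P = B + 3.23·ex + -1.81·ey = (2.6417,-1.1395)

2.64 -1.14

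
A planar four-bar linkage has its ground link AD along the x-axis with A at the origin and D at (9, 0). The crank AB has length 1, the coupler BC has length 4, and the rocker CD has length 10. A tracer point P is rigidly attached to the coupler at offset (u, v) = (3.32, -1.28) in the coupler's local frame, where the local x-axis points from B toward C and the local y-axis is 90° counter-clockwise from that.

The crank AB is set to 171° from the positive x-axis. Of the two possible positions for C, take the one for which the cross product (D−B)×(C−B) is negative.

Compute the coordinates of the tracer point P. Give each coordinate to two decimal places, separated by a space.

A=(0,0), D=(9.00,0)
B = A + 1.00·(cos171°, sin171°) = (-0.9877, 0.1564)
|BD| = 9.9889
circle(B,4.00) ∩ circle(D,10.00): a=0.7898, h=3.9213
  candidates: C₊=(-0.1366,4.0648) cross=39.169; C₋=(-0.2594,-3.7767) cross=-39.169
  mode - wants cross < 0 → take C=(-0.2594,-3.7767) (cross=-39.169)
ex = (C−B)/|BC| = (0.1821,-0.9833); ey = (0.9833,0.1821)
P = B + 3.32·ex + -1.28·ey = (-1.6418,-3.3411)

-1.64 -3.34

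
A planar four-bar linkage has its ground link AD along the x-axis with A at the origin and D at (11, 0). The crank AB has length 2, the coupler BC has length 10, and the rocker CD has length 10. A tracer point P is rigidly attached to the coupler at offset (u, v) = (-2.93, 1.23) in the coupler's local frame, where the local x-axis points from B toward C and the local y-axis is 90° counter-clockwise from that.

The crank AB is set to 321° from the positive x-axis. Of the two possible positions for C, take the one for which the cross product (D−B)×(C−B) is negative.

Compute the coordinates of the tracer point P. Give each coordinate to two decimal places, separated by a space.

A=(0,0), D=(11.00,0)
B = A + 2.00·(cos321°, sin321°) = (1.5543, -1.2586)
|BD| = 9.5292
circle(B,10.00) ∩ circle(D,10.00): a=4.7646, h=8.7920
  candidates: C₊=(5.1159,8.0856) cross=83.780; C₋=(7.4384,-9.3443) cross=-83.780
  mode - wants cross < 0 → take C=(7.4384,-9.3443) (cross=-83.780)
ex = (C−B)/|BC| = (0.5884,-0.8086); ey = (0.8086,0.5884)
P = B + -2.93·ex + 1.23·ey = (0.8248,1.8342)

0.82 1.83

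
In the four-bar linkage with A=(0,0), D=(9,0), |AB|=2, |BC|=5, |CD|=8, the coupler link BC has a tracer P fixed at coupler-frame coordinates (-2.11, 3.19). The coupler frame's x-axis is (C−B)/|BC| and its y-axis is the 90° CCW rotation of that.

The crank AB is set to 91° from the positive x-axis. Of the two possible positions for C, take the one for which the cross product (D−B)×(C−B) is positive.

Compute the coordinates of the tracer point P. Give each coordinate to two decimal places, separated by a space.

A=(0,0), D=(9.00,0)
B = A + 2.00·(cos91°, sin91°) = (-0.0349, 1.9997)
|BD| = 9.2536
circle(B,5.00) ∩ circle(D,8.00): a=2.5195, h=4.3188
  candidates: C₊=(3.3583,5.6720) cross=39.964; C₋=(1.4917,-2.7615) cross=-39.964
  mode + wants cross > 0 → take C=(3.3583,5.6720) (cross=39.964)
ex = (C−B)/|BC| = (0.6786,0.7345); ey = (-0.7345,0.6786)
P = B + -2.11·ex + 3.19·ey = (-3.8098,2.6149)

-3.81 2.61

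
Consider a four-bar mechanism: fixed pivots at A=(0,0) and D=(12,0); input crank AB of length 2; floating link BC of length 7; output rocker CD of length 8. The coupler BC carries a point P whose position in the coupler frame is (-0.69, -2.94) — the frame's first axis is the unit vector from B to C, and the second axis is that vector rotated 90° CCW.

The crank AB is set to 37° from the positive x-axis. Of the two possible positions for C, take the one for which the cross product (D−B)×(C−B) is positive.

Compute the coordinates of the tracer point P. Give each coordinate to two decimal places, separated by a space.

A=(0,0), D=(12.00,0)
B = A + 2.00·(cos37°, sin37°) = (1.5973, 1.2036)
|BD| = 10.4721
circle(B,7.00) ∩ circle(D,8.00): a=4.5199, h=5.3452
  candidates: C₊=(6.7015,5.9939) cross=55.975; C₋=(5.4728,-4.6256) cross=-55.975
  mode + wants cross > 0 → take C=(6.7015,5.9939) (cross=55.975)
ex = (C−B)/|BC| = (0.7292,0.6843); ey = (-0.6843,0.7292)
P = B + -0.69·ex + -2.94·ey = (3.1060,-1.4123)

3.11 -1.41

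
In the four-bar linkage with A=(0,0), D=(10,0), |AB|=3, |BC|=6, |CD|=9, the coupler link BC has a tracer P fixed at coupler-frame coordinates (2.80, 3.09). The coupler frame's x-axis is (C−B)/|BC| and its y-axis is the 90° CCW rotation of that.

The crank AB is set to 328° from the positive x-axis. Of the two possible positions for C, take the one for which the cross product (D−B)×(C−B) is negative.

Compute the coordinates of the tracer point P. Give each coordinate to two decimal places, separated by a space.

A=(0,0), D=(10.00,0)
B = A + 3.00·(cos328°, sin328°) = (2.5441, -1.5898)
|BD| = 7.6235
circle(B,6.00) ∩ circle(D,9.00): a=0.8603, h=5.9380
  candidates: C₊=(2.1473,4.3971) cross=45.268; C₋=(4.6238,-7.2178) cross=-45.268
  mode - wants cross < 0 → take C=(4.6238,-7.2178) (cross=-45.268)
ex = (C−B)/|BC| = (0.3466,-0.9380); ey = (0.9380,0.3466)
P = B + 2.80·ex + 3.09·ey = (6.4131,-3.1451)

6.41 -3.15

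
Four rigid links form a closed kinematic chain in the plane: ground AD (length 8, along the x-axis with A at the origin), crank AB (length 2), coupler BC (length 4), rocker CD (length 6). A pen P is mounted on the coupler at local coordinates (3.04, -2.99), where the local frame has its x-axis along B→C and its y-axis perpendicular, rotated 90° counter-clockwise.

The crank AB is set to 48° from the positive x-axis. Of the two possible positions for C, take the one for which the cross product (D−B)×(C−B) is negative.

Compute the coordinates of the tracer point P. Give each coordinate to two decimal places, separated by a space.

-0.66 -2.28

A=(0,0), D=(8.00,0)
B = A + 2.00·(cos48°, sin48°) = (1.3383, 1.4863)
|BD| = 6.8255
circle(B,4.00) ∩ circle(D,6.00): a=1.9477, h=3.4938
  candidates: C₊=(4.0000,4.4721) cross=23.847; C₋=(2.4784,-2.3478) cross=-23.847
  mode - wants cross < 0 → take C=(2.4784,-2.3478) (cross=-23.847)
ex = (C−B)/|BC| = (0.2850,-0.9585); ey = (0.9585,0.2850)
P = B + 3.04·ex + -2.99·ey = (-0.6612,-2.2799)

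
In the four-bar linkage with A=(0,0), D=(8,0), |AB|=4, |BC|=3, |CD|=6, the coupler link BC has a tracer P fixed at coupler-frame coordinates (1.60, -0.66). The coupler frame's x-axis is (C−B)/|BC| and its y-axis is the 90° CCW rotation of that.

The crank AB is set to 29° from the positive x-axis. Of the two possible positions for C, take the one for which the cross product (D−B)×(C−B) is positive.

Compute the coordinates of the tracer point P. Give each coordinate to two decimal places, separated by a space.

A=(0,0), D=(8.00,0)
B = A + 4.00·(cos29°, sin29°) = (3.4985, 1.9392)
|BD| = 4.9015
circle(B,3.00) ∩ circle(D,6.00): a=-0.3035, h=2.9846
  candidates: C₊=(4.4005,4.8004) cross=14.629; C₋=(2.0389,-0.6817) cross=-14.629
  mode + wants cross > 0 → take C=(4.4005,4.8004) (cross=14.629)
ex = (C−B)/|BC| = (0.3007,0.9537); ey = (-0.9537,0.3007)
P = B + 1.60·ex + -0.66·ey = (4.6090,3.2667)

4.61 3.27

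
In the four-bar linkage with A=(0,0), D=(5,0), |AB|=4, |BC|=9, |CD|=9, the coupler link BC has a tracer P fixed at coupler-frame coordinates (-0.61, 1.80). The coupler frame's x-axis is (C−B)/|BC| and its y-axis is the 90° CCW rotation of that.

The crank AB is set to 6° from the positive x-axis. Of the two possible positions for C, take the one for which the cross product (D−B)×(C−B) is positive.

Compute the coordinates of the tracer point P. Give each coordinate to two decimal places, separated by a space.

2.09 0.65

A=(0,0), D=(5.00,0)
B = A + 4.00·(cos6°, sin6°) = (3.9781, 0.4181)
|BD| = 1.1041
circle(B,9.00) ∩ circle(D,9.00): a=0.5521, h=8.9831
  candidates: C₊=(7.8907,8.5231) cross=9.919; C₋=(1.0874,-8.1050) cross=-9.919
  mode + wants cross > 0 → take C=(7.8907,8.5231) (cross=9.919)
ex = (C−B)/|BC| = (0.4347,0.9006); ey = (-0.9006,0.4347)
P = B + -0.61·ex + 1.80·ey = (2.0919,0.6513)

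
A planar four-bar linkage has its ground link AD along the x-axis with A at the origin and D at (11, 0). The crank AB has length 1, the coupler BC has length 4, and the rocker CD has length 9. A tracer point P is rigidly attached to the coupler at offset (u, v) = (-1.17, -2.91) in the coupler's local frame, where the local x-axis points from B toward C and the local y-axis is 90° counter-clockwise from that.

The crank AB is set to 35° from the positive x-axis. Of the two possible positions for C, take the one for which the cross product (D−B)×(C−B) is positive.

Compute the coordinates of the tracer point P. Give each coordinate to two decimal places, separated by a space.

A=(0,0), D=(11.00,0)
B = A + 1.00·(cos35°, sin35°) = (0.8192, 0.5736)
|BD| = 10.1970
circle(B,4.00) ∩ circle(D,9.00): a=1.9113, h=3.5138
  candidates: C₊=(2.9251,3.9743) cross=35.830; C₋=(2.5298,-3.0422) cross=-35.830
  mode + wants cross > 0 → take C=(2.9251,3.9743) (cross=35.830)
ex = (C−B)/|BC| = (0.5265,0.8502); ey = (-0.8502,0.5265)
P = B + -1.17·ex + -2.91·ey = (2.6772,-1.9532)

2.68 -1.95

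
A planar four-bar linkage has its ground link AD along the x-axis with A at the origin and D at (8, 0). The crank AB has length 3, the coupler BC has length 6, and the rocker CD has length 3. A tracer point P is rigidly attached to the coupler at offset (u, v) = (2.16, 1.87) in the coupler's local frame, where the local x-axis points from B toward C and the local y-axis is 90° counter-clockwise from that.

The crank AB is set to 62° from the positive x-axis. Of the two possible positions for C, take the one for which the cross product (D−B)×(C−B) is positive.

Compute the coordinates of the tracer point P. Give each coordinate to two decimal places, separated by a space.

A=(0,0), D=(8.00,0)
B = A + 3.00·(cos62°, sin62°) = (1.4084, 2.6488)
|BD| = 7.1039
circle(B,6.00) ∩ circle(D,3.00): a=5.4523, h=2.5045
  candidates: C₊=(7.4014,2.9397) cross=17.791; C₋=(5.5337,-1.7080) cross=-17.791
  mode + wants cross > 0 → take C=(7.4014,2.9397) (cross=17.791)
ex = (C−B)/|BC| = (0.9988,0.0485); ey = (-0.0485,0.9988)
P = B + 2.16·ex + 1.87·ey = (3.4752,4.6213)

3.48 4.62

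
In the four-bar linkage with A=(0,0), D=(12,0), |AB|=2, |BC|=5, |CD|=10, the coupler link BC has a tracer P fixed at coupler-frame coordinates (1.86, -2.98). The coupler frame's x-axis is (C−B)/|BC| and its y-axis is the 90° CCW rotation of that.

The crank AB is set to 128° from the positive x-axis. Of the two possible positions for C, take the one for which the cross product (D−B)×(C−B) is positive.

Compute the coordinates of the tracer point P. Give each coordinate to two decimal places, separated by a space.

1.95 0.08

A=(0,0), D=(12.00,0)
B = A + 2.00·(cos128°, sin128°) = (-1.2313, 1.5760)
|BD| = 13.3249
circle(B,5.00) ∩ circle(D,10.00): a=3.8481, h=3.1925
  candidates: C₊=(2.9674,4.2909) cross=42.539; C₋=(2.2122,-2.0492) cross=-42.539
  mode + wants cross > 0 → take C=(2.9674,4.2909) (cross=42.539)
ex = (C−B)/|BC| = (0.8397,0.5430); ey = (-0.5430,0.8397)
P = B + 1.86·ex + -2.98·ey = (1.9487,0.0835)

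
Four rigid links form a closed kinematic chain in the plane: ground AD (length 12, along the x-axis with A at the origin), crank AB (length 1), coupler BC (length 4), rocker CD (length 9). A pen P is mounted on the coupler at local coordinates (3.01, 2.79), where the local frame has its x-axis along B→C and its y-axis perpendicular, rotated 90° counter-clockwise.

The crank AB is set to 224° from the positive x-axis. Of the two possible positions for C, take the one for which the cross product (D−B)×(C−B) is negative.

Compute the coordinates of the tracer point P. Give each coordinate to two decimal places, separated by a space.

A=(0,0), D=(12.00,0)
B = A + 1.00·(cos224°, sin224°) = (-0.7193, -0.6947)
|BD| = 12.7383
circle(B,4.00) ∩ circle(D,9.00): a=3.8178, h=1.1935
  candidates: C₊=(3.0277,0.7053) cross=15.204; C₋=(3.1579,-1.6782) cross=-15.204
  mode - wants cross < 0 → take C=(3.1579,-1.6782) (cross=-15.204)
ex = (C−B)/|BC| = (0.9693,-0.2459); ey = (0.2459,0.9693)
P = B + 3.01·ex + 2.79·ey = (2.8843,1.2696)

2.88 1.27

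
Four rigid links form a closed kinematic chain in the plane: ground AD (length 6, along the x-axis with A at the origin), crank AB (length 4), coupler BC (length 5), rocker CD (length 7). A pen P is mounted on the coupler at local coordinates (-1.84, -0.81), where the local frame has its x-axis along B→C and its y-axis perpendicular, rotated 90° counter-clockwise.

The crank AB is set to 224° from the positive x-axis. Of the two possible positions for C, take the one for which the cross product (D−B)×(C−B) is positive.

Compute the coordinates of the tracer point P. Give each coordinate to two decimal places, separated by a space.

-2.92 -4.79

A=(0,0), D=(6.00,0)
B = A + 4.00·(cos224°, sin224°) = (-2.8774, -2.7786)
|BD| = 9.3021
circle(B,5.00) ∩ circle(D,7.00): a=3.3610, h=3.7019
  candidates: C₊=(-0.7756,1.7582) cross=34.435; C₋=(1.4360,-5.3075) cross=-34.435
  mode + wants cross > 0 → take C=(-0.7756,1.7582) (cross=34.435)
ex = (C−B)/|BC| = (0.4204,0.9074); ey = (-0.9074,0.4204)
P = B + -1.84·ex + -0.81·ey = (-2.9158,-4.7887)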